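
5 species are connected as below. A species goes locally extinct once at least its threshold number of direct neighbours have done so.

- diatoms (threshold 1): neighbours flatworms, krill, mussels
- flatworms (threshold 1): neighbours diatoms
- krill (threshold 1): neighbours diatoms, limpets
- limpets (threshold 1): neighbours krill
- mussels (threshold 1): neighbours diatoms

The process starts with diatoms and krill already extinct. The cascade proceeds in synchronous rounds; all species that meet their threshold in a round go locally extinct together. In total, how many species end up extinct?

Round 1 — diatoms, krill go locally extinct (initial).
Round 2 — checking thresholds:
  flatworms: 1 of 1 neighbours ≥ 1, goes locally extinct.
  limpets: 1 of 1 neighbours ≥ 1, goes locally extinct.
  mussels: 1 of 1 neighbours ≥ 1, goes locally extinct.
Round 3 — no new extinctions; cascade stops.

5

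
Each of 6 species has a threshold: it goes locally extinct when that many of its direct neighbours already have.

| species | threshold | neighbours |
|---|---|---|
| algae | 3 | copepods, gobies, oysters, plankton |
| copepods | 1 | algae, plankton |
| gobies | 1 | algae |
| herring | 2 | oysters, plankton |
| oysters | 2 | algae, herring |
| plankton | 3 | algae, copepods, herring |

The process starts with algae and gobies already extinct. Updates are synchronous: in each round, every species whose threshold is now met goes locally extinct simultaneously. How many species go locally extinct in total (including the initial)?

Round 1 — algae, gobies go locally extinct (initial).
Round 2 — checking thresholds:
  copepods: 1 of 2 neighbours ≥ 1, goes locally extinct.
  oysters: 1 of 2 neighbours < 2, holds.
  plankton: 1 of 3 neighbours < 3, holds.
Round 3 — no new extinctions; cascade stops.

3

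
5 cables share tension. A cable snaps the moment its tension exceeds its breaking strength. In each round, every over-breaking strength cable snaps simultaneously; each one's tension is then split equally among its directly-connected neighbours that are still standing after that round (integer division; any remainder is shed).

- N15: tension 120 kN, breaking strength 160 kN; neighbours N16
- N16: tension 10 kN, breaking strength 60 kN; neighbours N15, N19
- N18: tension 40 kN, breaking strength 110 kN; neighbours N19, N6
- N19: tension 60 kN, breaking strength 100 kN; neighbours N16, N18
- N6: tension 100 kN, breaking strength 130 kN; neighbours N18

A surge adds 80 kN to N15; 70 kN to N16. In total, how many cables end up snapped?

5

Round 1 — N15 at 200 > 160; N16 at 80 > 60. N15, N16 snap.
  N15 sheds 200 kN: no online neighbours, lost.
  N16 sheds 80 kN to N19: 80 each.
    N19: 60+80 = 140 > 100
Round 2 — N19 snaps.
  N19 sheds 140 kN to N18: 140 each.
    N18: 40+140 = 180 > 110
Round 3 — N18 snaps.
  N18 sheds 180 kN to N6: 180 each.
    N6: 100+180 = 280 > 130
Round 4 — N6 snaps.
  N6 sheds 280 kN: no online neighbours, lost.
No further breaks.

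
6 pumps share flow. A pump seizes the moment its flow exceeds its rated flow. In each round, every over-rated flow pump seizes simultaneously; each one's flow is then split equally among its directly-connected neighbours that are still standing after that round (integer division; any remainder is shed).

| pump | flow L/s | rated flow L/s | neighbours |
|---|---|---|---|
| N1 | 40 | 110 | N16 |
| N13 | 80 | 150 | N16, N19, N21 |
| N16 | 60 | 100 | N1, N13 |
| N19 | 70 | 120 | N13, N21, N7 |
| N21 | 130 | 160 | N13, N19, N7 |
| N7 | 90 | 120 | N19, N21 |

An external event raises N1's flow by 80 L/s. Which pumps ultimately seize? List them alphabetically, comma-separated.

N1, N13, N16, N19, N21, N7

Round 1 — N1 at 120 > 110. N1 seizes.
  N1 sheds 120 L/s to N16: 120 each.
    N16: 60+120 = 180 > 100
Round 2 — N16 seizes.
  N16 sheds 180 L/s to N13: 180 each.
    N13: 80+180 = 260 > 150
Round 3 — N13 seizes.
  N13 sheds 260 L/s to N19, N21: 130 each.
    N19: 70+130 = 200 > 120
    N21: 130+130 = 260 > 160
Round 4 — N19, N21 seize.
  N19 sheds 200 L/s to N7: 200 each.
    N7: 90+200 = 290 > 120
  N21 sheds 260 L/s to N7: 260 each.
    N7: 290+260 = 550 > 120
Round 5 — N7 seizes.
  N7 sheds 550 L/s: no online neighbours, lost.
No further seizures.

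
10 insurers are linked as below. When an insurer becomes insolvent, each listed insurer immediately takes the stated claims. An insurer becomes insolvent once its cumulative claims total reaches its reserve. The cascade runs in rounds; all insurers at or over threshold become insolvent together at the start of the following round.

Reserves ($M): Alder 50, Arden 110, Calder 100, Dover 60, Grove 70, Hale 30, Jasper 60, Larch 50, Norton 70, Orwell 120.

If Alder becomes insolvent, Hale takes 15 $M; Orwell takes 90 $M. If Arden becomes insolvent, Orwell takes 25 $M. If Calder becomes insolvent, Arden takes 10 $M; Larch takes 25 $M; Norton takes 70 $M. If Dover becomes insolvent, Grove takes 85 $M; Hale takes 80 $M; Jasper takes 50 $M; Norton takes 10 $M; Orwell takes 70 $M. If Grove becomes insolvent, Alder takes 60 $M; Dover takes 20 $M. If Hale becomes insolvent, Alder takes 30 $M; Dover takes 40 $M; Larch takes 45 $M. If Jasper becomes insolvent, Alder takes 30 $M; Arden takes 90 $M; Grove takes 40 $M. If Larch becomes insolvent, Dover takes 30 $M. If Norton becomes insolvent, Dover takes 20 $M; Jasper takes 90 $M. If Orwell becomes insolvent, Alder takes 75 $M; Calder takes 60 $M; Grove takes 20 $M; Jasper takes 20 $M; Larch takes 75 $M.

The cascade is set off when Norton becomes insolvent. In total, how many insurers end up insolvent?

2

Round 1 — Norton becomes insolvent (initial).
  Dover: +20 → 20 < 60
  Jasper: +90 → 90 ≥ 60
Round 2 — Jasper becomes insolvent.
  Alder: +30 → 30 < 50
  Arden: +90 → 90 < 110
  Grove: +40 → 40 < 70
No further insolvencies.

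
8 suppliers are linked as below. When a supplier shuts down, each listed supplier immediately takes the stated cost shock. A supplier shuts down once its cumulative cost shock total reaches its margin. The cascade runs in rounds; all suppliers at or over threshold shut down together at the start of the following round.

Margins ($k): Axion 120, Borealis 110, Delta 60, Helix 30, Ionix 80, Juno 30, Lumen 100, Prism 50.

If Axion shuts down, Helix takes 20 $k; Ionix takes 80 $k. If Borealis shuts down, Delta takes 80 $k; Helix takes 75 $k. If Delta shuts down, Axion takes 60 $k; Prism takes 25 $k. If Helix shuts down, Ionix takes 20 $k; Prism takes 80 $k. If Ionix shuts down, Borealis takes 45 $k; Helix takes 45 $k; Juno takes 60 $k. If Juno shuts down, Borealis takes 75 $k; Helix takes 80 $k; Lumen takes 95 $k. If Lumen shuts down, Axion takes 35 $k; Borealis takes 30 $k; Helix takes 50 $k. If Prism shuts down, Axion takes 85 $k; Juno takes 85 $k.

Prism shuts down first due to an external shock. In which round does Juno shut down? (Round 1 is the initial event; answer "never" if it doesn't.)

2

Round 1 — Prism shuts down (initial).
  Axion: +85 → 85 < 120
  Juno: +85 → 85 ≥ 30
Round 2 — Juno shuts down.
  Borealis: +75 → 75 < 110
  Helix: +80 → 80 ≥ 30
  Lumen: +95 → 95 < 100
Round 3 — Helix shuts down.
  Ionix: +20 → 20 < 80
No further shutdowns.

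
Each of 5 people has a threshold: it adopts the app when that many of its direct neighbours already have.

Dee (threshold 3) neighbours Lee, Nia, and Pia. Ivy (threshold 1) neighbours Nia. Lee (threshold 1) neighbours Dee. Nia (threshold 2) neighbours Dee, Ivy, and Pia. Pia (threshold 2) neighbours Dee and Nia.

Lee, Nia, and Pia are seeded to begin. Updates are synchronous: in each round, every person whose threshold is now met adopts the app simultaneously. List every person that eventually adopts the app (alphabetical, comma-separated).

Dee, Ivy, Lee, Nia, Pia

Round 1 — Lee, Nia, Pia adopt the app (initial).
Round 2 — checking thresholds:
  Dee: 3 of 3 neighbours ≥ 3, adopts the app.
  Ivy: 1 of 1 neighbours ≥ 1, adopts the app.
Round 3 — no new adoptions; cascade stops.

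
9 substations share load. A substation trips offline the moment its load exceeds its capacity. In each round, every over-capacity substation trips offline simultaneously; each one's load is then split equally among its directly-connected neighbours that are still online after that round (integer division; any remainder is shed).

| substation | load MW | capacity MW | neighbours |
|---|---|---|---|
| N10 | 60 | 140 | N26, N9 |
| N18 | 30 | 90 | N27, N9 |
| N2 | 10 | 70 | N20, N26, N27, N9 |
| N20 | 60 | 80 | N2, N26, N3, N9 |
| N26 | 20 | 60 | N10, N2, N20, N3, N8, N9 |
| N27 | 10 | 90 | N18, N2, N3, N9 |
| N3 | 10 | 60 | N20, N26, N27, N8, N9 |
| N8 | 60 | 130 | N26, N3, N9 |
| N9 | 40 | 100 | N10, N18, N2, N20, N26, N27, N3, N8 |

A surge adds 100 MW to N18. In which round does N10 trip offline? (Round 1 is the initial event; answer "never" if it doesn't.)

Round 1 — N18 at 130 > 90. N18 trips offline.
  N18 sheds 130 MW to N27, N9: 65 each.
    N27: 10+65 = 75 ≤ 90
    N9: 40+65 = 105 > 100
Round 2 — N9 trips offline.
  N9 sheds 105 MW to N10, N2, N20, N26, N27, N3, N8: 15 each.
    N10: 60+15 = 75 ≤ 140
    N2: 10+15 = 25 ≤ 70
    N20: 60+15 = 75 ≤ 80
    N26: 20+15 = 35 ≤ 60
    N27: 75+15 = 90 ≤ 90
    N3: 10+15 = 25 ≤ 60
    N8: 60+15 = 75 ≤ 130
No further trips.

never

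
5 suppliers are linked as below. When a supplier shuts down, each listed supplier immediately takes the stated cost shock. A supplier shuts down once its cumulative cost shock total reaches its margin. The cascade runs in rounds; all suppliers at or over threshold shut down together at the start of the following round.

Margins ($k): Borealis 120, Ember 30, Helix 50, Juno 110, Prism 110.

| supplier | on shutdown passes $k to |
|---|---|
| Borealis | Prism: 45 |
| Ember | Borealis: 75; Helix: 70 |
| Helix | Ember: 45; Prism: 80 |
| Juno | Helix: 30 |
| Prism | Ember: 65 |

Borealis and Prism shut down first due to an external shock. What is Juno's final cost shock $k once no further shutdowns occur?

Round 1 — Borealis, Prism shut down (initial).
  Ember: +65 → 65 ≥ 30
Round 2 — Ember shuts down.
  Helix: +70 → 70 ≥ 50
Round 3 — Helix shuts down.
No further shutdowns.

0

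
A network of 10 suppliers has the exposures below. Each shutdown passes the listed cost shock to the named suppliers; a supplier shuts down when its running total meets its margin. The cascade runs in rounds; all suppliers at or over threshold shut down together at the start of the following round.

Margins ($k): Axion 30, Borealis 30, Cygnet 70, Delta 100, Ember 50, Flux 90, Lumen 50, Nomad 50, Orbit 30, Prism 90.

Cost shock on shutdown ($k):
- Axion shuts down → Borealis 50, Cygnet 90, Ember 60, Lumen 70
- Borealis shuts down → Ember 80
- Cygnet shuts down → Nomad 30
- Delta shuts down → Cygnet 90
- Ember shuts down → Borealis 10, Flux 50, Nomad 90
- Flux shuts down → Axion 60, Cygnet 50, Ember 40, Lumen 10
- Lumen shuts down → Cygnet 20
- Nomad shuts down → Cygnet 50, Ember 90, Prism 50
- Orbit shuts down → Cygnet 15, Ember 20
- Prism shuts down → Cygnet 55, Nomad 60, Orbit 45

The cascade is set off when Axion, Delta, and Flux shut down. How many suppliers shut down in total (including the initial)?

8

Round 1 — Axion, Delta, Flux shut down (initial).
  Borealis: +50 → 50 ≥ 30
  Cygnet: +90+90+50 → 230 ≥ 70
  Ember: +60+40 → 100 ≥ 50
  Lumen: +70+10 → 80 ≥ 50
Round 2 — Borealis, Cygnet, Ember, Lumen shut down.
  Nomad: +30+90 → 120 ≥ 50
Round 3 — Nomad shuts down.
  Prism: +50 → 50 < 90
No further shutdowns.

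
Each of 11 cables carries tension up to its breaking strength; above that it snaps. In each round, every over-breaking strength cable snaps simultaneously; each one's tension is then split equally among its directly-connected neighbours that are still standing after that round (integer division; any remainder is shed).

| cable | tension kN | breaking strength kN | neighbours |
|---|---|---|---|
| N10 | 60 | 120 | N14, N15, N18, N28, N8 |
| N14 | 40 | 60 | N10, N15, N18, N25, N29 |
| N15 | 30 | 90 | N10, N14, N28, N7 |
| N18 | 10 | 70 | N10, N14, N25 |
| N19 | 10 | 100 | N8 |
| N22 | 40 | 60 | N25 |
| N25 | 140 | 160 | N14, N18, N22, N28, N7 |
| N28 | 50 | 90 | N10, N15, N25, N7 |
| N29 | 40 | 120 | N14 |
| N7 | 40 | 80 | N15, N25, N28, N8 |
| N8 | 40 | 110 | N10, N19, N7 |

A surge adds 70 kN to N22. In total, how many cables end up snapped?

Round 1 — N22 at 110 > 60. N22 snaps.
  N22 sheds 110 kN to N25: 110 each.
    N25: 140+110 = 250 > 160
Round 2 — N25 snaps.
  N25 sheds 250 kN to N14, N18, N28, N7: 62 each (2 lost).
    N14: 40+62 = 102 > 60
    N18: 10+62 = 72 > 70
    N28: 50+62 = 112 > 90
    N7: 40+62 = 102 > 80
Round 3 — N14, N18, N28, N7 snap.
  N14 sheds 102 kN to N10, N15, N29: 34 each.
    N10: 60+34 = 94 ≤ 120
    N15: 30+34 = 64 ≤ 90
    N29: 40+34 = 74 ≤ 120
  N18 sheds 72 kN to N10: 72 each.
    N10: 94+72 = 166 > 120
  N28 sheds 112 kN to N10, N15: 56 each.
    N10: 166+56 = 222 > 120
    N15: 64+56 = 120 > 90
  N7 sheds 102 kN to N15, N8: 51 each.
    N15: 120+51 = 171 > 90
    N8: 40+51 = 91 ≤ 110
Round 4 — N10, N15 snap.
  N10 sheds 222 kN to N8: 222 each.
    N8: 91+222 = 313 > 110
  N15 sheds 171 kN: no online neighbours, lost.
Round 5 — N8 snaps.
  N8 sheds 313 kN to N19: 313 each.
    N19: 10+313 = 323 > 100
Round 6 — N19 snaps.
  N19 sheds 323 kN: no online neighbours, lost.
No further breaks.

10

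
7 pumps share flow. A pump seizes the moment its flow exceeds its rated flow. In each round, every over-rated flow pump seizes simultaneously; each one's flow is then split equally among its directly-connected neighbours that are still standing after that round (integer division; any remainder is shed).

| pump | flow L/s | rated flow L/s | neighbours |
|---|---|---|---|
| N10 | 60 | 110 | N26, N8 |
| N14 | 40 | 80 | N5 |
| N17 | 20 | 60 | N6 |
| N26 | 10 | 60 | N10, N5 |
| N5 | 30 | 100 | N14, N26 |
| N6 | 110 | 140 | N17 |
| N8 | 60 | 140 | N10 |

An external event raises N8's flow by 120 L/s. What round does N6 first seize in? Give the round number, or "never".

Round 1 — N8 at 180 > 140. N8 seizes.
  N8 sheds 180 L/s to N10: 180 each.
    N10: 60+180 = 240 > 110
Round 2 — N10 seizes.
  N10 sheds 240 L/s to N26: 240 each.
    N26: 10+240 = 250 > 60
Round 3 — N26 seizes.
  N26 sheds 250 L/s to N5: 250 each.
    N5: 30+250 = 280 > 100
Round 4 — N5 seizes.
  N5 sheds 280 L/s to N14: 280 each.
    N14: 40+280 = 320 > 80
Round 5 — N14 seizes.
  N14 sheds 320 L/s: no online neighbours, lost.
No further seizures.

never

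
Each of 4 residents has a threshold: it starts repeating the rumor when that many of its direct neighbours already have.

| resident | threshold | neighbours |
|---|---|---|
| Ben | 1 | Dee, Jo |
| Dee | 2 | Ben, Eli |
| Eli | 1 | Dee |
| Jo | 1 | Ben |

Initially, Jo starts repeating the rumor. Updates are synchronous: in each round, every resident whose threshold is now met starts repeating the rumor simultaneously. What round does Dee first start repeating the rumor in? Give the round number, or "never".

Round 1 — Jo starts repeating the rumor (initial).
Round 2 — checking thresholds:
  Ben: 1 of 2 neighbours ≥ 1, starts repeating the rumor.
Round 3 — no new spreads; cascade stops.

never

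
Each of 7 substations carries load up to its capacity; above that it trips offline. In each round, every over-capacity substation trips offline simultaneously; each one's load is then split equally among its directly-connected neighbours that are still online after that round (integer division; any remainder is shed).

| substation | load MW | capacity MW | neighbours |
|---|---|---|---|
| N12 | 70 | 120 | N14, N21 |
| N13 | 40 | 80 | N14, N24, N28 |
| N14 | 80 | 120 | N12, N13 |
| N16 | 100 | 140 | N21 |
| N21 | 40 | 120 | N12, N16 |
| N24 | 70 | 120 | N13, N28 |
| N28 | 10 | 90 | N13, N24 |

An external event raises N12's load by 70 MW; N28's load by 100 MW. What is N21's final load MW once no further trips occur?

Round 1 — N12 at 140 > 120; N28 at 110 > 90. N12, N28 trip offline.
  N12 sheds 140 MW to N14, N21: 70 each.
    N14: 80+70 = 150 > 120
    N21: 40+70 = 110 ≤ 120
  N28 sheds 110 MW to N13, N24: 55 each.
    N13: 40+55 = 95 > 80
    N24: 70+55 = 125 > 120
Round 2 — N13, N14, N24 trip offline.
  N13 sheds 95 MW: no online neighbours, lost.
  N14 sheds 150 MW: no online neighbours, lost.
  N24 sheds 125 MW: no online neighbours, lost.
No further trips.

110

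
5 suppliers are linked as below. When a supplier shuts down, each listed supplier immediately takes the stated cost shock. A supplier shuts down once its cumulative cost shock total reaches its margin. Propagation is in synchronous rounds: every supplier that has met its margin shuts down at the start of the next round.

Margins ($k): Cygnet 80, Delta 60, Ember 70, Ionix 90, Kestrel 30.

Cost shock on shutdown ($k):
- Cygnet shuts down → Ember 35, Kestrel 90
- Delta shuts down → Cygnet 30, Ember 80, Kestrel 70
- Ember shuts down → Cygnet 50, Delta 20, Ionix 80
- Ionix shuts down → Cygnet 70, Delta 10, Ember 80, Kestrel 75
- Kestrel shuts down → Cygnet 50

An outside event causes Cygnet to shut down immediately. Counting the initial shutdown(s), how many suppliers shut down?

Round 1 — Cygnet shuts down (initial).
  Ember: +35 → 35 < 70
  Kestrel: +90 → 90 ≥ 30
Round 2 — Kestrel shuts down.
No further shutdowns.

2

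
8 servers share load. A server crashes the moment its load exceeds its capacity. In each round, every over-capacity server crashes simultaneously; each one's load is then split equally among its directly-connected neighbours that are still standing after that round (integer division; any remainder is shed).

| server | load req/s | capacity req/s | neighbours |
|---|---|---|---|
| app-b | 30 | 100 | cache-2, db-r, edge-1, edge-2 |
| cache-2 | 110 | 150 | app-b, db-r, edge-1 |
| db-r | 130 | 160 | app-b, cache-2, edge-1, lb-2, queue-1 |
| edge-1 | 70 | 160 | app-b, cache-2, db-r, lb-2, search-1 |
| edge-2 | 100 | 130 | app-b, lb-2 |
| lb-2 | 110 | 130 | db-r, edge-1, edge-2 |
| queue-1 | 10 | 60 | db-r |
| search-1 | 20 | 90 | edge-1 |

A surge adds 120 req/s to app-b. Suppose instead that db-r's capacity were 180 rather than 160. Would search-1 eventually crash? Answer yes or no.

yes

With db-r's capacity at 180:
Round 1 — app-b at 150 > 100. app-b crashes.
  app-b sheds 150 req/s to cache-2, db-r, edge-1, edge-2: 37 each (2 lost).
    cache-2: 110+37 = 147 ≤ 150
    db-r: 130+37 = 167 ≤ 180
    edge-1: 70+37 = 107 ≤ 160
    edge-2: 100+37 = 137 > 130
Round 2 — edge-2 crashes.
  edge-2 sheds 137 req/s to lb-2: 137 each.
    lb-2: 110+137 = 247 > 130
Round 3 — lb-2 crashes.
  lb-2 sheds 247 req/s to db-r, edge-1: 123 each (1 lost).
    db-r: 167+123 = 290 > 180
    edge-1: 107+123 = 230 > 160
Round 4 — db-r, edge-1 crash.
  db-r sheds 290 req/s to cache-2, queue-1: 145 each.
    cache-2: 147+145 = 292 > 150
    queue-1: 10+145 = 155 > 60
  edge-1 sheds 230 req/s to cache-2, search-1: 115 each.
    cache-2: 292+115 = 407 > 150
    search-1: 20+115 = 135 > 90
Round 5 — cache-2, queue-1, search-1 crash.
  cache-2 sheds 407 req/s: no online neighbours, lost.
  queue-1 sheds 155 req/s: no online neighbours, lost.
  search-1 sheds 135 req/s: no online neighbours, lost.
No further crashes.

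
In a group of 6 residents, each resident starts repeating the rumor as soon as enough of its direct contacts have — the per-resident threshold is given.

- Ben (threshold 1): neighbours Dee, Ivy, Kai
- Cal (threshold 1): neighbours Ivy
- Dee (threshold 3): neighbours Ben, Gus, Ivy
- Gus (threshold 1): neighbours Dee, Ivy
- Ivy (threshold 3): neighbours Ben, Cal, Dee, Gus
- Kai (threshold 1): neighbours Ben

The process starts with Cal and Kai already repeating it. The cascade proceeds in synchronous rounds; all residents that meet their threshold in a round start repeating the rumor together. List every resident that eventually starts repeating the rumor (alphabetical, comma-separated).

Round 1 — Cal, Kai start repeating the rumor (initial).
Round 2 — checking thresholds:
  Ben: 1 of 3 neighbours ≥ 1, starts repeating the rumor.
  Ivy: 1 of 4 neighbours < 3, not yet.
Round 3 — no new spreads; cascade stops.

Ben, Cal, Kai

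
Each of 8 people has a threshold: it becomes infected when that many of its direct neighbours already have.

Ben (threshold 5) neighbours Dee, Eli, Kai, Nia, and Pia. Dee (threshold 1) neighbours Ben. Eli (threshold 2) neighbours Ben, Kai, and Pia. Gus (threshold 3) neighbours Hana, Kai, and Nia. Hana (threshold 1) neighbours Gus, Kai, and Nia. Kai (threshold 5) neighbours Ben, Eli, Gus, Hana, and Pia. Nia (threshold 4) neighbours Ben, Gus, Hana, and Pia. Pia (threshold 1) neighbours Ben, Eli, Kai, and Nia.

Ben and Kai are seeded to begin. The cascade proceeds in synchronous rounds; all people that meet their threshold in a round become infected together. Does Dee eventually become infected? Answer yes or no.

yes

Round 1 — Ben, Kai become infected (initial).
Round 2 — checking thresholds:
  Dee: 1 of 1 neighbours ≥ 1, becomes infected.
  Eli: 2 of 3 neighbours ≥ 2, becomes infected.
  Gus: 1 of 3 neighbours < 3, below threshold.
  Hana: 1 of 3 neighbours ≥ 1, becomes infected.
  Nia: 1 of 4 neighbours < 4, below threshold.
  Pia: 2 of 4 neighbours ≥ 1, becomes infected.
Round 3 — no new infections; cascade stops.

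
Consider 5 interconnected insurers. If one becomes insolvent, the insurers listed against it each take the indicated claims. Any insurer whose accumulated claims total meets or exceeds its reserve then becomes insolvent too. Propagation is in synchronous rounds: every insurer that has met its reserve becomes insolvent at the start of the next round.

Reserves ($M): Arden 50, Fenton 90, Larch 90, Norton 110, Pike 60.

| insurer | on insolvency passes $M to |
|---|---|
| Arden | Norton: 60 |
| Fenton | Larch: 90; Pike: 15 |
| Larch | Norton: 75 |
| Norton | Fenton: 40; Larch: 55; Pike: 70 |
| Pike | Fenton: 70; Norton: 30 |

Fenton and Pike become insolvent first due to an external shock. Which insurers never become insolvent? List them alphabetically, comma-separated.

Round 1 — Fenton, Pike become insolvent (initial).
  Larch: +90 → 90 ≥ 90
  Norton: +30 → 30 < 110
Round 2 — Larch becomes insolvent.
  Norton: +75 → 105 < 110
No further insolvencies.

Arden, Norton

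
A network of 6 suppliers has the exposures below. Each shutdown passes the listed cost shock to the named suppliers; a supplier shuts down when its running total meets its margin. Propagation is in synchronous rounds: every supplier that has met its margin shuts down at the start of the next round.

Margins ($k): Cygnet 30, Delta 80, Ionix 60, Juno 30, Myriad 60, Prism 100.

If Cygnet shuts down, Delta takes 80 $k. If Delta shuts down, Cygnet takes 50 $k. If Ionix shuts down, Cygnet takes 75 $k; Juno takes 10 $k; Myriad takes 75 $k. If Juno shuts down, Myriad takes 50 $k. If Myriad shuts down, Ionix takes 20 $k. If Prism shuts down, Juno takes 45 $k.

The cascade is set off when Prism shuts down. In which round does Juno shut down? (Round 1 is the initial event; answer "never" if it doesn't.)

2

Round 1 — Prism shuts down (initial).
  Juno: +45 → 45 ≥ 30
Round 2 — Juno shuts down.
  Myriad: +50 → 50 < 60
No further shutdowns.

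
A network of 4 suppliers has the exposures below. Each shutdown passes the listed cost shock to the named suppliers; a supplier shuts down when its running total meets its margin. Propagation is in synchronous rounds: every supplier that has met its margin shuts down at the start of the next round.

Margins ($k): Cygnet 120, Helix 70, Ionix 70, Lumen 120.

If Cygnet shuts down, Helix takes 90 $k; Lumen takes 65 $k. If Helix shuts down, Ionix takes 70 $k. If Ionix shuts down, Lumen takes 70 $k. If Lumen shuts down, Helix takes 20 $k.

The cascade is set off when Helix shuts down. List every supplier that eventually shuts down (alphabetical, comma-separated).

Helix, Ionix

Round 1 — Helix shuts down (initial).
  Ionix: +70 → 70 ≥ 70
Round 2 — Ionix shuts down.
  Lumen: +70 → 70 < 120
No further shutdowns.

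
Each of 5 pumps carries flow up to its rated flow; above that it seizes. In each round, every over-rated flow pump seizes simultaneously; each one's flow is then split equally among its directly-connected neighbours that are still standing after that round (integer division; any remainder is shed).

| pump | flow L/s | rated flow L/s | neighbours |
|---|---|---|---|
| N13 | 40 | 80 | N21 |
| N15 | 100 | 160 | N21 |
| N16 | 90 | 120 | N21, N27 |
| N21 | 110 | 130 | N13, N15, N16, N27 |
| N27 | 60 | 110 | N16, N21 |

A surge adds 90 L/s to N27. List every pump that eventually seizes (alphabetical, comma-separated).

N13, N15, N16, N21, N27

Round 1 — N27 at 150 > 110. N27 seizes.
  N27 sheds 150 L/s to N16, N21: 75 each.
    N16: 90+75 = 165 > 120
    N21: 110+75 = 185 > 130
Round 2 — N16, N21 seize.
  N16 sheds 165 L/s: no online neighbours, lost.
  N21 sheds 185 L/s to N13, N15: 92 each (1 lost).
    N13: 40+92 = 132 > 80
    N15: 100+92 = 192 > 160
Round 3 — N13, N15 seize.
  N13 sheds 132 L/s: no online neighbours, lost.
  N15 sheds 192 L/s: no online neighbours, lost.
No further seizures.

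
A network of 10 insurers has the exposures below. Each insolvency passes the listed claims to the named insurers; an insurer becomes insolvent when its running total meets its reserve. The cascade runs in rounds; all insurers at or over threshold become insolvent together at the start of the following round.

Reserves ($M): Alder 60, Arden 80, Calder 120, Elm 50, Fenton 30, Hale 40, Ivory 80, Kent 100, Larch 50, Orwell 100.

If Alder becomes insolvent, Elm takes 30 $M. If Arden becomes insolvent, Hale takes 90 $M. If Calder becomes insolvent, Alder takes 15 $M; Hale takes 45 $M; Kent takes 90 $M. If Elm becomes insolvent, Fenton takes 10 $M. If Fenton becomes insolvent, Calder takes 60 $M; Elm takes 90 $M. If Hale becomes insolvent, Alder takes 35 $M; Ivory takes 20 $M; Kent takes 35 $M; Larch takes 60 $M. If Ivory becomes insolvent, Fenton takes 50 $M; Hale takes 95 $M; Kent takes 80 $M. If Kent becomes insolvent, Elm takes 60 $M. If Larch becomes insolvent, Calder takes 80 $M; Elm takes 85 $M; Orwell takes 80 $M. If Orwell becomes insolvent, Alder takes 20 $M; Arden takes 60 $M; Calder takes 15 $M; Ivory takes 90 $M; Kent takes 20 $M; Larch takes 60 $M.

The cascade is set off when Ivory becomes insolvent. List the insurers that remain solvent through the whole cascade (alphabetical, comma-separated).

Round 1 — Ivory becomes insolvent (initial).
  Fenton: +50 → 50 ≥ 30
  Hale: +95 → 95 ≥ 40
  Kent: +80 → 80 < 100
Round 2 — Fenton, Hale become insolvent.
  Alder: +35 → 35 < 60
  Calder: +60 → 60 < 120
  Elm: +90 → 90 ≥ 50
  Kent: +35 → 115 ≥ 100
  Larch: +60 → 60 ≥ 50
Round 3 — Elm, Kent, Larch become insolvent.
  Calder: +80 → 140 ≥ 120
  Orwell: +80 → 80 < 100
Round 4 — Calder becomes insolvent.
  Alder: +15 → 50 < 60
No further insolvencies.

Alder, Arden, Orwell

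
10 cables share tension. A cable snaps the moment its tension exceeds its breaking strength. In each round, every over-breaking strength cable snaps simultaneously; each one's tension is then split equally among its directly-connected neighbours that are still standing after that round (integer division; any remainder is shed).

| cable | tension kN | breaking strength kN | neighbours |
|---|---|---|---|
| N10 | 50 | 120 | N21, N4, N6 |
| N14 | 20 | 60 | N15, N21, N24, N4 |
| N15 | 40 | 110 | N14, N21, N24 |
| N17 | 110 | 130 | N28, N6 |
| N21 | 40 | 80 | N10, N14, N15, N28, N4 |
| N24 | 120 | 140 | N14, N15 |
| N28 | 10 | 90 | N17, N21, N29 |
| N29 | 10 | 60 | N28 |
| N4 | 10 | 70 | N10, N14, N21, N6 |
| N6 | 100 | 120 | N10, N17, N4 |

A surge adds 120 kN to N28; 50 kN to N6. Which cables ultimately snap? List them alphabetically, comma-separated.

Round 1 — N28 at 130 > 90; N6 at 150 > 120. N28, N6 snap.
  N28 sheds 130 kN to N17, N21, N29: 43 each (1 lost).
    N17: 110+43 = 153 > 130
    N21: 40+43 = 83 > 80
    N29: 10+43 = 53 ≤ 60
  N6 sheds 150 kN to N10, N17, N4: 50 each.
    N10: 50+50 = 100 ≤ 120
    N17: 153+50 = 203 > 130
    N4: 10+50 = 60 ≤ 70
Round 2 — N17, N21 snap.
  N17 sheds 203 kN: no online neighbours, lost.
  N21 sheds 83 kN to N10, N14, N15, N4: 20 each (3 lost).
    N10: 100+20 = 120 ≤ 120
    N14: 20+20 = 40 ≤ 60
    N15: 40+20 = 60 ≤ 110
    N4: 60+20 = 80 > 70
Round 3 — N4 snaps.
  N4 sheds 80 kN to N10, N14: 40 each.
    N10: 120+40 = 160 > 120
    N14: 40+40 = 80 > 60
Round 4 — N10, N14 snap.
  N10 sheds 160 kN: no online neighbours, lost.
  N14 sheds 80 kN to N15, N24: 40 each.
    N15: 60+40 = 100 ≤ 110
    N24: 120+40 = 160 > 140
Round 5 — N24 snaps.
  N24 sheds 160 kN to N15: 160 each.
    N15: 100+160 = 260 > 110
Round 6 — N15 snaps.
  N15 sheds 260 kN: no online neighbours, lost.
No further breaks.

N10, N14, N15, N17, N21, N24, N28, N4, N6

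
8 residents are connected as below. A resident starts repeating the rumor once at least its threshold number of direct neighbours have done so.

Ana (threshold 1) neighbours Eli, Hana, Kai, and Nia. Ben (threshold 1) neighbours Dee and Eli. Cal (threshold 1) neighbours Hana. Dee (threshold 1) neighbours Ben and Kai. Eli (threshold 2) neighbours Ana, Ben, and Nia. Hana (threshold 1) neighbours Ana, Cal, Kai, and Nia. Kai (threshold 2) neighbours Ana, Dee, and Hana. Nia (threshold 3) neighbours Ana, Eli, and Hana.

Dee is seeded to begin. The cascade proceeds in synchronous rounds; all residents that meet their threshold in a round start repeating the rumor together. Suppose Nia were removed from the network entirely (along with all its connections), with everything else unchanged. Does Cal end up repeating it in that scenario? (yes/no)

With Nia removed:
Round 1 — Dee starts repeating the rumor (initial).
Round 2 — checking thresholds:
  Ben: 1 of 2 neighbours ≥ 1, starts repeating the rumor.
  Kai: 1 of 3 neighbours < 2, not yet.
Round 3 — no new spreads; cascade stops.

no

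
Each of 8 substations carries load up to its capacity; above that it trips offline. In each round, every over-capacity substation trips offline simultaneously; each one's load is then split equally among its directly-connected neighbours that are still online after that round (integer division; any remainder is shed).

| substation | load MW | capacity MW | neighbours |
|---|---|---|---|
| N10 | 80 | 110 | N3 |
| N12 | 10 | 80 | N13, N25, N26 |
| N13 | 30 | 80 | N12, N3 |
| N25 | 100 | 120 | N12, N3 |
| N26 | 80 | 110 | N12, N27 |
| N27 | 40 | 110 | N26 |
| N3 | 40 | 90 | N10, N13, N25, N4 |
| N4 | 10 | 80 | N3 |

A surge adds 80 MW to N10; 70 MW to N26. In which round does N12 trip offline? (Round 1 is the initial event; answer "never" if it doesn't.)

Round 1 — N10 at 160 > 110; N26 at 150 > 110. N10, N26 trip offline.
  N10 sheds 160 MW to N3: 160 each.
    N3: 40+160 = 200 > 90
  N26 sheds 150 MW to N12, N27: 75 each.
    N12: 10+75 = 85 > 80
    N27: 40+75 = 115 > 110
Round 2 — N12, N27, N3 trip offline.
  N12 sheds 85 MW to N13, N25: 42 each (1 lost).
    N13: 30+42 = 72 ≤ 80
    N25: 100+42 = 142 > 120
  N27 sheds 115 MW: no online neighbours, lost.
  N3 sheds 200 MW to N13, N25, N4: 66 each (2 lost).
    N13: 72+66 = 138 > 80
    N25: 142+66 = 208 > 120
    N4: 10+66 = 76 ≤ 80
Round 3 — N13, N25 trip offline.
  N13 sheds 138 MW: no online neighbours, lost.
  N25 sheds 208 MW: no online neighbours, lost.
No further trips.

2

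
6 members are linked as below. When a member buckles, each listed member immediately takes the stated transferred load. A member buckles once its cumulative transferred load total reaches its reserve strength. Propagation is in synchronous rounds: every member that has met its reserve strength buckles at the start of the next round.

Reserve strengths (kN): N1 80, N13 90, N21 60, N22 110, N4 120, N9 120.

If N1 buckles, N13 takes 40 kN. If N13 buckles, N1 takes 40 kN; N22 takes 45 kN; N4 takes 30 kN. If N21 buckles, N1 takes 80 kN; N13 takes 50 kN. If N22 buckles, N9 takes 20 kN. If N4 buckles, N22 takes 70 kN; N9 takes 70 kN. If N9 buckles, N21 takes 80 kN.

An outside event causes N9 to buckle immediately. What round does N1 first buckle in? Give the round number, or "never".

3

Round 1 — N9 buckles (initial).
  N21: +80 → 80 ≥ 60
Round 2 — N21 buckles.
  N1: +80 → 80 ≥ 80
  N13: +50 → 50 < 90
Round 3 — N1 buckles.
  N13: +40 → 90 ≥ 90
Round 4 — N13 buckles.
  N22: +45 → 45 < 110
  N4: +30 → 30 < 120
No further bucklings.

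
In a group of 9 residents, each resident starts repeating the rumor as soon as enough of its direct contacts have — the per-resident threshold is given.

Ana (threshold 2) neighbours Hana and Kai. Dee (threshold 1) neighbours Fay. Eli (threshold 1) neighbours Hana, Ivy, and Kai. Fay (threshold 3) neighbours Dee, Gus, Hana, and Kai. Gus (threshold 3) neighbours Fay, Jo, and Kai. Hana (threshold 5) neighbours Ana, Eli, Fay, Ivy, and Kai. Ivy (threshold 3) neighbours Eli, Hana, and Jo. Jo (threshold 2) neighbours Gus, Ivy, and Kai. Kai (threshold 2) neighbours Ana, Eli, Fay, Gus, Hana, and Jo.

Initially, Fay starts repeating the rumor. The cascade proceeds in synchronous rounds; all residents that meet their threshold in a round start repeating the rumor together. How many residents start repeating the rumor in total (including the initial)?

2

Round 1 — Fay starts repeating the rumor (initial).
Round 2 — checking thresholds:
  Dee: 1 of 1 neighbours ≥ 1, starts repeating the rumor.
  Gus: 1 of 3 neighbours < 3, below threshold.
  Hana: 1 of 5 neighbours < 5, below threshold.
  Kai: 1 of 6 neighbours < 2, below threshold.
Round 3 — no new spreads; cascade stops.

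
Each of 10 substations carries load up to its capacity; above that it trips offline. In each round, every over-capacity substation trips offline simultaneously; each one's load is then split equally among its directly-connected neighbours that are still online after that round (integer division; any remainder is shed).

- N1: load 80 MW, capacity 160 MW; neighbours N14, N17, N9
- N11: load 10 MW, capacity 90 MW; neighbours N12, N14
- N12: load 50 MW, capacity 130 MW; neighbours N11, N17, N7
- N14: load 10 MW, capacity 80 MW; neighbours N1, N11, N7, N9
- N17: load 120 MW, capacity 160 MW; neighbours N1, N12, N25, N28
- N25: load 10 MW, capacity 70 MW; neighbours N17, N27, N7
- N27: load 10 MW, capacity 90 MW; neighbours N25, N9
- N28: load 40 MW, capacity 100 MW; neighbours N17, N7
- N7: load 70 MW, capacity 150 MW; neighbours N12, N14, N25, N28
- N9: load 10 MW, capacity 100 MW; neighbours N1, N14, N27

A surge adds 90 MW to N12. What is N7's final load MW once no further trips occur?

116

Round 1 — N12 at 140 > 130. N12 trips offline.
  N12 sheds 140 MW to N11, N17, N7: 46 each (2 lost).
    N11: 10+46 = 56 ≤ 90
    N17: 120+46 = 166 > 160
    N7: 70+46 = 116 ≤ 150
Round 2 — N17 trips offline.
  N17 sheds 166 MW to N1, N25, N28: 55 each (1 lost).
    N1: 80+55 = 135 ≤ 160
    N25: 10+55 = 65 ≤ 70
    N28: 40+55 = 95 ≤ 100
No further trips.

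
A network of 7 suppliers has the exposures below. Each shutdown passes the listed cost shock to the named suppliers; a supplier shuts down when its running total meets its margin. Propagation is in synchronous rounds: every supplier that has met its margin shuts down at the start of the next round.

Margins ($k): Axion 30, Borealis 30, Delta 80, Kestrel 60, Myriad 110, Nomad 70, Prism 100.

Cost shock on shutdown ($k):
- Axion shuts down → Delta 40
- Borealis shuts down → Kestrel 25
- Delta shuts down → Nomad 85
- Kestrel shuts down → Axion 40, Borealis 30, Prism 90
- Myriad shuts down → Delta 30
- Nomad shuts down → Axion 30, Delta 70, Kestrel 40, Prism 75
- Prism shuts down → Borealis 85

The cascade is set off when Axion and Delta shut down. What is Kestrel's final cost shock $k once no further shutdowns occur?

Round 1 — Axion, Delta shut down (initial).
  Nomad: +85 → 85 ≥ 70
Round 2 — Nomad shuts down.
  Kestrel: +40 → 40 < 60
  Prism: +75 → 75 < 100
No further shutdowns.

40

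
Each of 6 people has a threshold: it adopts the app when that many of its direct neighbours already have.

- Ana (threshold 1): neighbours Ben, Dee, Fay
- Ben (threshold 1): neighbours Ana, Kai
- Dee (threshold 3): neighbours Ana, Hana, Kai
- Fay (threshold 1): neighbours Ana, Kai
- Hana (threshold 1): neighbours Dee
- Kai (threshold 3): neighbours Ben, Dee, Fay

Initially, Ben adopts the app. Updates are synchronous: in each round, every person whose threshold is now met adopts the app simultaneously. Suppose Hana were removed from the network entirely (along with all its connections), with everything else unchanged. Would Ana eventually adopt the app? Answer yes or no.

yes

With Hana removed:
Round 1 — Ben adopts the app (initial).
Round 2 — checking thresholds:
  Ana: 1 of 3 neighbours ≥ 1, adopts the app.
  Kai: 1 of 3 neighbours < 3, below threshold.
Round 3 — checking thresholds:
  Dee: 1 of 2 neighbours < 3, below threshold.
  Fay: 1 of 2 neighbours ≥ 1, adopts the app.
  Kai: 1 of 3 neighbours < 3, below threshold.
Round 4 — no new adoptions; cascade stops.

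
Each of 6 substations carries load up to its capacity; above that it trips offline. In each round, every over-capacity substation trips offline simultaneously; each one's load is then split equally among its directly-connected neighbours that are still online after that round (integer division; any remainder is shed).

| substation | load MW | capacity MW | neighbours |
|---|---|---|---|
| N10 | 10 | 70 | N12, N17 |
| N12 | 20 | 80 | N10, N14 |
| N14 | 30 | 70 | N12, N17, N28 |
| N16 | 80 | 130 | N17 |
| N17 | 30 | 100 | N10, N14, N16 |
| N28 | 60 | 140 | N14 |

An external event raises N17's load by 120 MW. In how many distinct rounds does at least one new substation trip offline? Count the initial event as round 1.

Round 1 — N17 at 150 > 100. N17 trips offline.
  N17 sheds 150 MW to N10, N14, N16: 50 each.
    N10: 10+50 = 60 ≤ 70
    N14: 30+50 = 80 > 70
    N16: 80+50 = 130 ≤ 130
Round 2 — N14 trips offline.
  N14 sheds 80 MW to N12, N28: 40 each.
    N12: 20+40 = 60 ≤ 80
    N28: 60+40 = 100 ≤ 140
No further trips.

2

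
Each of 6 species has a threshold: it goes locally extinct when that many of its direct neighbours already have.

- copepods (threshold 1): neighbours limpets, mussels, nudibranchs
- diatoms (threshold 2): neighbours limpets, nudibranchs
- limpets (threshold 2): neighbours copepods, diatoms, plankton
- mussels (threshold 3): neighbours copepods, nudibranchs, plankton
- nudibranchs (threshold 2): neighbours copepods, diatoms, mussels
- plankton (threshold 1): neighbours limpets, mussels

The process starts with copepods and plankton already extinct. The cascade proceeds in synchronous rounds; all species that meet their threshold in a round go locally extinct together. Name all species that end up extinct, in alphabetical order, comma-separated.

Round 1 — copepods, plankton go locally extinct (initial).
Round 2 — checking thresholds:
  limpets: 2 of 3 neighbours ≥ 2, goes locally extinct.
  mussels: 2 of 3 neighbours < 3, below threshold.
  nudibranchs: 1 of 3 neighbours < 2, below threshold.
Round 3 — no new extinctions; cascade stops.

copepods, limpets, plankton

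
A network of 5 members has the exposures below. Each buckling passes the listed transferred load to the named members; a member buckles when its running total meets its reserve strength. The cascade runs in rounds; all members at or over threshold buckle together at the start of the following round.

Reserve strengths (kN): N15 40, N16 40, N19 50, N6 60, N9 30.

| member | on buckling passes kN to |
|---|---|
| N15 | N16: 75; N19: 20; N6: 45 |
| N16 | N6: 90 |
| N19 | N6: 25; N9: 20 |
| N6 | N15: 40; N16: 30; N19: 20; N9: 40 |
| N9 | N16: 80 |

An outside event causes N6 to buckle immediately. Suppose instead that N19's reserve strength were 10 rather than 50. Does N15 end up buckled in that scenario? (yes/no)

With N19's reserve strength at 10:
Round 1 — N6 buckles (initial).
  N15: +40 → 40 ≥ 40
  N16: +30 → 30 < 40
  N19: +20 → 20 ≥ 10
  N9: +40 → 40 ≥ 30
Round 2 — N15, N19, N9 buckle.
  N16: +75+80 → 185 ≥ 40
Round 3 — N16 buckles.
No further bucklings.

yes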